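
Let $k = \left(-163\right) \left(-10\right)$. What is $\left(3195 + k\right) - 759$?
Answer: $4066$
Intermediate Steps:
$k = 1630$
$\left(3195 + k\right) - 759 = \left(3195 + 1630\right) - 759 = 4825 - 759 = 4066$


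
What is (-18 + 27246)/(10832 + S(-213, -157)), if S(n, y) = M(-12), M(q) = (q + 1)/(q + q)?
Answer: 653472/259979 ≈ 2.5136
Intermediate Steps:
M(q) = (1 + q)/(2*q) (M(q) = (1 + q)/((2*q)) = (1 + q)*(1/(2*q)) = (1 + q)/(2*q))
S(n, y) = 11/24 (S(n, y) = (½)*(1 - 12)/(-12) = (½)*(-1/12)*(-11) = 11/24)
(-18 + 27246)/(10832 + S(-213, -157)) = (-18 + 27246)/(10832 + 11/24) = 27228/(259979/24) = 27228*(24/259979) = 653472/259979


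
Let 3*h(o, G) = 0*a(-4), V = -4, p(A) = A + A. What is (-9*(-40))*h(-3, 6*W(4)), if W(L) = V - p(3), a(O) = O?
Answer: 0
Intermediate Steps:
p(A) = 2*A
W(L) = -10 (W(L) = -4 - 2*3 = -4 - 1*6 = -4 - 6 = -10)
h(o, G) = 0 (h(o, G) = (0*(-4))/3 = (⅓)*0 = 0)
(-9*(-40))*h(-3, 6*W(4)) = -9*(-40)*0 = 360*0 = 0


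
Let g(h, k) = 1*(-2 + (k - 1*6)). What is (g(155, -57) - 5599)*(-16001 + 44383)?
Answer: -160755648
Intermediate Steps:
g(h, k) = -8 + k (g(h, k) = 1*(-2 + (k - 6)) = 1*(-2 + (-6 + k)) = 1*(-8 + k) = -8 + k)
(g(155, -57) - 5599)*(-16001 + 44383) = ((-8 - 57) - 5599)*(-16001 + 44383) = (-65 - 5599)*28382 = -5664*28382 = -160755648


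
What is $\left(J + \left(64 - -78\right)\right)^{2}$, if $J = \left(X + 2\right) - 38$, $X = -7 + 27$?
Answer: $15876$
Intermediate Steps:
$X = 20$
$J = -16$ ($J = \left(20 + 2\right) - 38 = 22 - 38 = -16$)
$\left(J + \left(64 - -78\right)\right)^{2} = \left(-16 + \left(64 - -78\right)\right)^{2} = \left(-16 + \left(64 + 78\right)\right)^{2} = \left(-16 + 142\right)^{2} = 126^{2} = 15876$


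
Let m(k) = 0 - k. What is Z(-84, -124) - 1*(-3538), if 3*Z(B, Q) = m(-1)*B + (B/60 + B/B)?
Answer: 52648/15 ≈ 3509.9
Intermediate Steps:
m(k) = -k
Z(B, Q) = 1/3 + 61*B/180 (Z(B, Q) = ((-1*(-1))*B + (B/60 + B/B))/3 = (1*B + (B*(1/60) + 1))/3 = (B + (B/60 + 1))/3 = (B + (1 + B/60))/3 = (1 + 61*B/60)/3 = 1/3 + 61*B/180)
Z(-84, -124) - 1*(-3538) = (1/3 + (61/180)*(-84)) - 1*(-3538) = (1/3 - 427/15) + 3538 = -422/15 + 3538 = 52648/15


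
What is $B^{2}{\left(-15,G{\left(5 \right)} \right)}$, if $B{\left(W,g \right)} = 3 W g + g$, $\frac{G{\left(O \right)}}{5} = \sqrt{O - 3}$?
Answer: $96800$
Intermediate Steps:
$G{\left(O \right)} = 5 \sqrt{-3 + O}$ ($G{\left(O \right)} = 5 \sqrt{O - 3} = 5 \sqrt{-3 + O}$)
$B{\left(W,g \right)} = g + 3 W g$ ($B{\left(W,g \right)} = 3 W g + g = g + 3 W g$)
$B^{2}{\left(-15,G{\left(5 \right)} \right)} = \left(5 \sqrt{-3 + 5} \left(1 + 3 \left(-15\right)\right)\right)^{2} = \left(5 \sqrt{2} \left(1 - 45\right)\right)^{2} = \left(5 \sqrt{2} \left(-44\right)\right)^{2} = \left(- 220 \sqrt{2}\right)^{2} = 96800$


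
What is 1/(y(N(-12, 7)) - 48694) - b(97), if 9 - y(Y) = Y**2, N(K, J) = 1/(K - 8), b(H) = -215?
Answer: 4186909815/19474001 ≈ 215.00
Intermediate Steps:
N(K, J) = 1/(-8 + K)
y(Y) = 9 - Y**2
1/(y(N(-12, 7)) - 48694) - b(97) = 1/((9 - (1/(-8 - 12))**2) - 48694) - 1*(-215) = 1/((9 - (1/(-20))**2) - 48694) + 215 = 1/((9 - (-1/20)**2) - 48694) + 215 = 1/((9 - 1*1/400) - 48694) + 215 = 1/((9 - 1/400) - 48694) + 215 = 1/(3599/400 - 48694) + 215 = 1/(-19474001/400) + 215 = -400/19474001 + 215 = 4186909815/19474001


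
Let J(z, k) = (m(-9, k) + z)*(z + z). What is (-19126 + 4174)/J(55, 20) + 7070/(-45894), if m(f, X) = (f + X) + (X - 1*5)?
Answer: -20811133/11358765 ≈ -1.8322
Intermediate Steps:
m(f, X) = -5 + f + 2*X (m(f, X) = (X + f) + (X - 5) = (X + f) + (-5 + X) = -5 + f + 2*X)
J(z, k) = 2*z*(-14 + z + 2*k) (J(z, k) = ((-5 - 9 + 2*k) + z)*(z + z) = ((-14 + 2*k) + z)*(2*z) = (-14 + z + 2*k)*(2*z) = 2*z*(-14 + z + 2*k))
(-19126 + 4174)/J(55, 20) + 7070/(-45894) = (-19126 + 4174)/((2*55*(-14 + 55 + 2*20))) + 7070/(-45894) = -14952*1/(110*(-14 + 55 + 40)) + 7070*(-1/45894) = -14952/(2*55*81) - 3535/22947 = -14952/8910 - 3535/22947 = -14952*1/8910 - 3535/22947 = -2492/1485 - 3535/22947 = -20811133/11358765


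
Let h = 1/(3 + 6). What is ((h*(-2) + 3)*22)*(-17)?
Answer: -9350/9 ≈ -1038.9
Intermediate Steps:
h = ⅑ (h = 1/9 = ⅑ ≈ 0.11111)
((h*(-2) + 3)*22)*(-17) = (((⅑)*(-2) + 3)*22)*(-17) = ((-2/9 + 3)*22)*(-17) = ((25/9)*22)*(-17) = (550/9)*(-17) = -9350/9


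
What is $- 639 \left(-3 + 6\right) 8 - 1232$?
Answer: $-16568$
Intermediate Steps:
$- 639 \left(-3 + 6\right) 8 - 1232 = - 639 \cdot 3 \cdot 8 - 1232 = \left(-639\right) 24 - 1232 = -15336 - 1232 = -16568$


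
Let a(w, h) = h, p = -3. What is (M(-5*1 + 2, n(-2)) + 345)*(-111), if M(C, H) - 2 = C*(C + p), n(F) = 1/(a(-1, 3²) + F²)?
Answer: -40515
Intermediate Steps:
n(F) = 1/(9 + F²) (n(F) = 1/(3² + F²) = 1/(9 + F²))
M(C, H) = 2 + C*(-3 + C) (M(C, H) = 2 + C*(C - 3) = 2 + C*(-3 + C))
(M(-5*1 + 2, n(-2)) + 345)*(-111) = ((2 + (-5*1 + 2)² - 3*(-5*1 + 2)) + 345)*(-111) = ((2 + (-5 + 2)² - 3*(-5 + 2)) + 345)*(-111) = ((2 + (-3)² - 3*(-3)) + 345)*(-111) = ((2 + 9 + 9) + 345)*(-111) = (20 + 345)*(-111) = 365*(-111) = -40515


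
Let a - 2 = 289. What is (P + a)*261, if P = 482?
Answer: 201753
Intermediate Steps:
a = 291 (a = 2 + 289 = 291)
(P + a)*261 = (482 + 291)*261 = 773*261 = 201753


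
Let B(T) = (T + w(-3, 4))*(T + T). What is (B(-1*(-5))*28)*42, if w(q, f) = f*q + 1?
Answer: -70560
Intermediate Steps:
w(q, f) = 1 + f*q
B(T) = 2*T*(-11 + T) (B(T) = (T + (1 + 4*(-3)))*(T + T) = (T + (1 - 12))*(2*T) = (T - 11)*(2*T) = (-11 + T)*(2*T) = 2*T*(-11 + T))
(B(-1*(-5))*28)*42 = ((2*(-1*(-5))*(-11 - 1*(-5)))*28)*42 = ((2*5*(-11 + 5))*28)*42 = ((2*5*(-6))*28)*42 = -60*28*42 = -1680*42 = -70560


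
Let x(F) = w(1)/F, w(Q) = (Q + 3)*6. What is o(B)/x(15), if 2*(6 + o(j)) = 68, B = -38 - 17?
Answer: 35/2 ≈ 17.500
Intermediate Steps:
B = -55
o(j) = 28 (o(j) = -6 + (1/2)*68 = -6 + 34 = 28)
w(Q) = 18 + 6*Q (w(Q) = (3 + Q)*6 = 18 + 6*Q)
x(F) = 24/F (x(F) = (18 + 6*1)/F = (18 + 6)/F = 24/F)
o(B)/x(15) = 28/((24/15)) = 28/((24*(1/15))) = 28/(8/5) = 28*(5/8) = 35/2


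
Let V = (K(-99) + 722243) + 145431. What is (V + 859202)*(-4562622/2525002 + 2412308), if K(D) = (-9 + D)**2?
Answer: 5294791340022524380/1262501 ≈ 4.1939e+12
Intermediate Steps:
V = 879338 (V = ((-9 - 99)**2 + 722243) + 145431 = ((-108)**2 + 722243) + 145431 = (11664 + 722243) + 145431 = 733907 + 145431 = 879338)
(V + 859202)*(-4562622/2525002 + 2412308) = (879338 + 859202)*(-4562622/2525002 + 2412308) = 1738540*(-4562622*1/2525002 + 2412308) = 1738540*(-2281311/1262501 + 2412308) = 1738540*(3045538980997/1262501) = 5294791340022524380/1262501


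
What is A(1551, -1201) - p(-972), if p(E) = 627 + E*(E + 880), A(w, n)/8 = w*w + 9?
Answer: 19154829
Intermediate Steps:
A(w, n) = 72 + 8*w² (A(w, n) = 8*(w*w + 9) = 8*(w² + 9) = 8*(9 + w²) = 72 + 8*w²)
p(E) = 627 + E*(880 + E)
A(1551, -1201) - p(-972) = (72 + 8*1551²) - (627 + (-972)² + 880*(-972)) = (72 + 8*2405601) - (627 + 944784 - 855360) = (72 + 19244808) - 1*90051 = 19244880 - 90051 = 19154829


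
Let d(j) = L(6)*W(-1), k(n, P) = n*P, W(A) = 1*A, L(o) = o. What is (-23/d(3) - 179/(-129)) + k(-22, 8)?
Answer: -14687/86 ≈ -170.78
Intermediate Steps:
W(A) = A
k(n, P) = P*n
d(j) = -6 (d(j) = 6*(-1) = -6)
(-23/d(3) - 179/(-129)) + k(-22, 8) = (-23/(-6) - 179/(-129)) + 8*(-22) = (-23*(-⅙) - 179*(-1/129)) - 176 = (23/6 + 179/129) - 176 = 449/86 - 176 = -14687/86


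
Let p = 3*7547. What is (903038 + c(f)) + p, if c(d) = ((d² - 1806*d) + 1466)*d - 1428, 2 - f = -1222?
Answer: -869219797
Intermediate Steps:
f = 1224 (f = 2 - 1*(-1222) = 2 + 1222 = 1224)
p = 22641
c(d) = -1428 + d*(1466 + d² - 1806*d) (c(d) = (1466 + d² - 1806*d)*d - 1428 = d*(1466 + d² - 1806*d) - 1428 = -1428 + d*(1466 + d² - 1806*d))
(903038 + c(f)) + p = (903038 + (-1428 + 1224³ - 1806*1224² + 1466*1224)) + 22641 = (903038 + (-1428 + 1833767424 - 1806*1498176 + 1794384)) + 22641 = (903038 + (-1428 + 1833767424 - 2705705856 + 1794384)) + 22641 = (903038 - 870145476) + 22641 = -869242438 + 22641 = -869219797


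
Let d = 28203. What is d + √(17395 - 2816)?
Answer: 28203 + √14579 ≈ 28324.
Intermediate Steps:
d + √(17395 - 2816) = 28203 + √(17395 - 2816) = 28203 + √14579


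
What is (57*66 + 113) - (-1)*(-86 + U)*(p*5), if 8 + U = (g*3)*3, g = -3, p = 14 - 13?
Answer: 3270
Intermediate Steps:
p = 1
U = -35 (U = -8 - 3*3*3 = -8 - 9*3 = -8 - 27 = -35)
(57*66 + 113) - (-1)*(-86 + U)*(p*5) = (57*66 + 113) - (-1)*(-86 - 35)*(1*5) = (3762 + 113) - (-1)*(-121*5) = 3875 - (-1)*(-605) = 3875 - 1*605 = 3875 - 605 = 3270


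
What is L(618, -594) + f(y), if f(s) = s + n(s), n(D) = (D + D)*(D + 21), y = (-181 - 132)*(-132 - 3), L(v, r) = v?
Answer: 3572787633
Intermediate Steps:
y = 42255 (y = -313*(-135) = 42255)
n(D) = 2*D*(21 + D) (n(D) = (2*D)*(21 + D) = 2*D*(21 + D))
f(s) = s + 2*s*(21 + s)
L(618, -594) + f(y) = 618 + 42255*(43 + 2*42255) = 618 + 42255*(43 + 84510) = 618 + 42255*84553 = 618 + 3572787015 = 3572787633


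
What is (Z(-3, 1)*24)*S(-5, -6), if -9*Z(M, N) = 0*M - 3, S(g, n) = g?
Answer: -40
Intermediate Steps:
Z(M, N) = ⅓ (Z(M, N) = -(0*M - 3)/9 = -(0 - 3)/9 = -⅑*(-3) = ⅓)
(Z(-3, 1)*24)*S(-5, -6) = ((⅓)*24)*(-5) = 8*(-5) = -40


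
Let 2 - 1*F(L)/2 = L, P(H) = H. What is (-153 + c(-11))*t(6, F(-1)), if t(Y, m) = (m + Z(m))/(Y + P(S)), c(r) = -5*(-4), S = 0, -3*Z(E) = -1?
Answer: -2527/18 ≈ -140.39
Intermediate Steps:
Z(E) = 1/3 (Z(E) = -1/3*(-1) = 1/3)
F(L) = 4 - 2*L
c(r) = 20
t(Y, m) = (1/3 + m)/Y (t(Y, m) = (m + 1/3)/(Y + 0) = (1/3 + m)/Y)
(-153 + c(-11))*t(6, F(-1)) = (-153 + 20)*((1/3 + (4 - 2*(-1)))/6) = -133*(1/3 + (4 + 2))/6 = -133*(1/3 + 6)/6 = -133*19/(6*3) = -133*19/18 = -2527/18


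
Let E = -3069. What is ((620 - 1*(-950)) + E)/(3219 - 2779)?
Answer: -1499/440 ≈ -3.4068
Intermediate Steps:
((620 - 1*(-950)) + E)/(3219 - 2779) = ((620 - 1*(-950)) - 3069)/(3219 - 2779) = ((620 + 950) - 3069)/440 = (1570 - 3069)*(1/440) = -1499*1/440 = -1499/440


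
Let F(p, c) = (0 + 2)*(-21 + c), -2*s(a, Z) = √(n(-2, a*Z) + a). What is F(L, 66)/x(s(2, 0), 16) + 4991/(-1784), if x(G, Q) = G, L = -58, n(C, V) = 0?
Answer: -4991/1784 - 90*√2 ≈ -130.08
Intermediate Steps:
s(a, Z) = -√a/2 (s(a, Z) = -√(0 + a)/2 = -√a/2)
F(p, c) = -42 + 2*c (F(p, c) = 2*(-21 + c) = -42 + 2*c)
F(L, 66)/x(s(2, 0), 16) + 4991/(-1784) = (-42 + 2*66)/((-√2/2)) + 4991/(-1784) = (-42 + 132)*(-√2) + 4991*(-1/1784) = 90*(-√2) - 4991/1784 = -90*√2 - 4991/1784 = -4991/1784 - 90*√2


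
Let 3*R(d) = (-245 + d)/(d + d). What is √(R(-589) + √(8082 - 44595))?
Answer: √(81871 + 1040763*I*√4057)/589 ≈ 9.7806 + 9.7685*I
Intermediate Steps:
R(d) = (-245 + d)/(6*d) (R(d) = ((-245 + d)/(d + d))/3 = ((-245 + d)/((2*d)))/3 = ((-245 + d)*(1/(2*d)))/3 = ((-245 + d)/(2*d))/3 = (-245 + d)/(6*d))
√(R(-589) + √(8082 - 44595)) = √((⅙)*(-245 - 589)/(-589) + √(8082 - 44595)) = √((⅙)*(-1/589)*(-834) + √(-36513)) = √(139/589 + 3*I*√4057)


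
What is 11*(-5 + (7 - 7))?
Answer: -55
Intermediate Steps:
11*(-5 + (7 - 7)) = 11*(-5 + 0) = 11*(-5) = -55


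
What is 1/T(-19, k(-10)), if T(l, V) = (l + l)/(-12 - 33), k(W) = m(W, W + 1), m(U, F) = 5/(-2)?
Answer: 45/38 ≈ 1.1842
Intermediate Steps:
m(U, F) = -5/2 (m(U, F) = 5*(-1/2) = -5/2)
k(W) = -5/2
T(l, V) = -2*l/45 (T(l, V) = (2*l)/(-45) = (2*l)*(-1/45) = -2*l/45)
1/T(-19, k(-10)) = 1/(-2/45*(-19)) = 1/(38/45) = 45/38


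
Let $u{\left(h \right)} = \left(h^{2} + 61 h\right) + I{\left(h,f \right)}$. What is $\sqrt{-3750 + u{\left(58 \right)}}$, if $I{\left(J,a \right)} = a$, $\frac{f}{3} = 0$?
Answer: $4 \sqrt{197} \approx 56.143$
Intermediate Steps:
$f = 0$ ($f = 3 \cdot 0 = 0$)
$u{\left(h \right)} = h^{2} + 61 h$ ($u{\left(h \right)} = \left(h^{2} + 61 h\right) + 0 = h^{2} + 61 h$)
$\sqrt{-3750 + u{\left(58 \right)}} = \sqrt{-3750 + 58 \left(61 + 58\right)} = \sqrt{-3750 + 58 \cdot 119} = \sqrt{-3750 + 6902} = \sqrt{3152} = 4 \sqrt{197}$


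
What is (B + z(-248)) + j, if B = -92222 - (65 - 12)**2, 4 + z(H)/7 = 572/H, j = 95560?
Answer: 30061/62 ≈ 484.85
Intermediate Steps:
z(H) = -28 + 4004/H (z(H) = -28 + 7*(572/H) = -28 + 4004/H)
B = -95031 (B = -92222 - 1*53**2 = -92222 - 1*2809 = -92222 - 2809 = -95031)
(B + z(-248)) + j = (-95031 + (-28 + 4004/(-248))) + 95560 = (-95031 + (-28 + 4004*(-1/248))) + 95560 = (-95031 + (-28 - 1001/62)) + 95560 = (-95031 - 2737/62) + 95560 = -5894659/62 + 95560 = 30061/62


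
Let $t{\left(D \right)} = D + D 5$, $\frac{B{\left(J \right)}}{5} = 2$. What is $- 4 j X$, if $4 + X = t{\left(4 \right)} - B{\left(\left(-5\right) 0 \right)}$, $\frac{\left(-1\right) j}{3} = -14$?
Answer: $-1680$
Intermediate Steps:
$B{\left(J \right)} = 10$ ($B{\left(J \right)} = 5 \cdot 2 = 10$)
$j = 42$ ($j = \left(-3\right) \left(-14\right) = 42$)
$t{\left(D \right)} = 6 D$ ($t{\left(D \right)} = D + 5 D = 6 D$)
$X = 10$ ($X = -4 + \left(6 \cdot 4 - 10\right) = -4 + \left(24 - 10\right) = -4 + 14 = 10$)
$- 4 j X = \left(-4\right) 42 \cdot 10 = \left(-168\right) 10 = -1680$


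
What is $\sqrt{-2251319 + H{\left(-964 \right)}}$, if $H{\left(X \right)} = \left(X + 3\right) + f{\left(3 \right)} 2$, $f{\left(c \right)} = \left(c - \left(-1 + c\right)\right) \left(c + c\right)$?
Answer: $6 i \sqrt{62563} \approx 1500.8 i$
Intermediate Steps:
$f{\left(c \right)} = 2 c$ ($f{\left(c \right)} = 1 \cdot 2 c = 2 c$)
$H{\left(X \right)} = 15 + X$ ($H{\left(X \right)} = \left(X + 3\right) + 2 \cdot 3 \cdot 2 = \left(3 + X\right) + 6 \cdot 2 = \left(3 + X\right) + 12 = 15 + X$)
$\sqrt{-2251319 + H{\left(-964 \right)}} = \sqrt{-2251319 + \left(15 - 964\right)} = \sqrt{-2251319 - 949} = \sqrt{-2252268} = 6 i \sqrt{62563}$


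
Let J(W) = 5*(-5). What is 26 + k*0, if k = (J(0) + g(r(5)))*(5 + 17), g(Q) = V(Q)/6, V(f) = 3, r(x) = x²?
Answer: 26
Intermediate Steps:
J(W) = -25
g(Q) = ½ (g(Q) = 3/6 = 3*(⅙) = ½)
k = -539 (k = (-25 + ½)*(5 + 17) = -49/2*22 = -539)
26 + k*0 = 26 - 539*0 = 26 + 0 = 26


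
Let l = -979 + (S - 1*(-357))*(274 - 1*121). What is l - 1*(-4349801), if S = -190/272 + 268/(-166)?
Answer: 2923651171/664 ≈ 4.4031e+6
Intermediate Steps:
S = -26109/11288 (S = -190*1/272 + 268*(-1/166) = -95/136 - 134/83 = -26109/11288 ≈ -2.3130)
l = 35383307/664 (l = -979 + (-26109/11288 - 1*(-357))*(274 - 1*121) = -979 + (-26109/11288 + 357)*(274 - 121) = -979 + (4003707/11288)*153 = -979 + 36033363/664 = 35383307/664 ≈ 53288.)
l - 1*(-4349801) = 35383307/664 - 1*(-4349801) = 35383307/664 + 4349801 = 2923651171/664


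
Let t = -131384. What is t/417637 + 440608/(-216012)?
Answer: -4827152816/2050331901 ≈ -2.3543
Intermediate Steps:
t/417637 + 440608/(-216012) = -131384/417637 + 440608/(-216012) = -131384*1/417637 + 440608*(-1/216012) = -11944/37967 - 110152/54003 = -4827152816/2050331901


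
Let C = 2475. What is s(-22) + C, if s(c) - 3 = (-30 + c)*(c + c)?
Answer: 4766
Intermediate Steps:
s(c) = 3 + 2*c*(-30 + c) (s(c) = 3 + (-30 + c)*(c + c) = 3 + (-30 + c)*(2*c) = 3 + 2*c*(-30 + c))
s(-22) + C = (3 - 60*(-22) + 2*(-22)**2) + 2475 = (3 + 1320 + 2*484) + 2475 = (3 + 1320 + 968) + 2475 = 2291 + 2475 = 4766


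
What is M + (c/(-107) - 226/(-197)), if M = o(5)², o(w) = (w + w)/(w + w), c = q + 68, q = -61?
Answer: 43882/21079 ≈ 2.0818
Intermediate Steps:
c = 7 (c = -61 + 68 = 7)
o(w) = 1 (o(w) = (2*w)/((2*w)) = (2*w)*(1/(2*w)) = 1)
M = 1 (M = 1² = 1)
M + (c/(-107) - 226/(-197)) = 1 + (7/(-107) - 226/(-197)) = 1 + (7*(-1/107) - 226*(-1/197)) = 1 + (-7/107 + 226/197) = 1 + 22803/21079 = 43882/21079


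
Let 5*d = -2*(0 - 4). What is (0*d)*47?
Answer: 0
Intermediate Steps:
d = 8/5 (d = (-2*(0 - 4))/5 = (-2*(-4))/5 = (⅕)*8 = 8/5 ≈ 1.6000)
(0*d)*47 = (0*(8/5))*47 = 0*47 = 0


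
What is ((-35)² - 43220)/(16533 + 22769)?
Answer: -41995/39302 ≈ -1.0685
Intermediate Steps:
((-35)² - 43220)/(16533 + 22769) = (1225 - 43220)/39302 = -41995*1/39302 = -41995/39302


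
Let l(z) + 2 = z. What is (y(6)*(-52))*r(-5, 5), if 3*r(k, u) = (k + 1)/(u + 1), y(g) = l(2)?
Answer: 0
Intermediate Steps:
l(z) = -2 + z
y(g) = 0 (y(g) = -2 + 2 = 0)
r(k, u) = (1 + k)/(3*(1 + u)) (r(k, u) = ((k + 1)/(u + 1))/3 = ((1 + k)/(1 + u))/3 = (1 + k)/(3*(1 + u)))
(y(6)*(-52))*r(-5, 5) = (0*(-52))*((1 - 5)/(3*(1 + 5))) = 0*((⅓)*(-4)/6) = 0*((⅓)*(⅙)*(-4)) = 0*(-2/9) = 0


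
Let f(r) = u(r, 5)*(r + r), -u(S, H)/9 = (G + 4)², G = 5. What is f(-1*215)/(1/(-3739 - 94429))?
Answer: -30772722960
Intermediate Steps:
u(S, H) = -729 (u(S, H) = -9*(5 + 4)² = -9*9² = -9*81 = -729)
f(r) = -1458*r (f(r) = -729*(r + r) = -1458*r)
f(-1*215)/(1/(-3739 - 94429)) = (-(-1458)*215)/(1/(-3739 - 94429)) = (-1458*(-215))/(1/(-98168)) = 313470/(-1/98168) = 313470*(-98168) = -30772722960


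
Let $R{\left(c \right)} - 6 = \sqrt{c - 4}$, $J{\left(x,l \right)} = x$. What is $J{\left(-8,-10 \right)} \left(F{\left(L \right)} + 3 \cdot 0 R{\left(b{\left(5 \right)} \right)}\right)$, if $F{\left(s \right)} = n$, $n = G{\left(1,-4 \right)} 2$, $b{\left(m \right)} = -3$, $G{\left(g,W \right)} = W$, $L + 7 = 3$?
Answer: $64$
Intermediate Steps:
$L = -4$ ($L = -7 + 3 = -4$)
$R{\left(c \right)} = 6 + \sqrt{-4 + c}$ ($R{\left(c \right)} = 6 + \sqrt{c - 4} = 6 + \sqrt{-4 + c}$)
$n = -8$ ($n = \left(-4\right) 2 = -8$)
$F{\left(s \right)} = -8$
$J{\left(-8,-10 \right)} \left(F{\left(L \right)} + 3 \cdot 0 R{\left(b{\left(5 \right)} \right)}\right) = - 8 \left(-8 + 3 \cdot 0 \left(6 + \sqrt{-4 - 3}\right)\right) = - 8 \left(-8 + 0 \left(6 + \sqrt{-7}\right)\right) = - 8 \left(-8 + 0 \left(6 + i \sqrt{7}\right)\right) = - 8 \left(-8 + 0\right) = \left(-8\right) \left(-8\right) = 64$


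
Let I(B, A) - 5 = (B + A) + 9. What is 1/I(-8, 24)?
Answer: 1/30 ≈ 0.033333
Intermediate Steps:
I(B, A) = 14 + A + B (I(B, A) = 5 + ((B + A) + 9) = 5 + ((A + B) + 9) = 5 + (9 + A + B) = 14 + A + B)
1/I(-8, 24) = 1/(14 + 24 - 8) = 1/30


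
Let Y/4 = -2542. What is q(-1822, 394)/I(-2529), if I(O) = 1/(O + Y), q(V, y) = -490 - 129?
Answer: 7859443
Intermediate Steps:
Y = -10168 (Y = 4*(-2542) = -10168)
q(V, y) = -619
I(O) = 1/(-10168 + O) (I(O) = 1/(O - 10168) = 1/(-10168 + O))
q(-1822, 394)/I(-2529) = -619/(1/(-10168 - 2529)) = -619/(1/(-12697)) = -619/(-1/12697) = -619*(-12697) = 7859443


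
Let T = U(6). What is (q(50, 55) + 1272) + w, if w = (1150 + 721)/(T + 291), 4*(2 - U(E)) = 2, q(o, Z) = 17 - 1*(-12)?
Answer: 764827/585 ≈ 1307.4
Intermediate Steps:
q(o, Z) = 29 (q(o, Z) = 17 + 12 = 29)
U(E) = 3/2 (U(E) = 2 - ¼*2 = 2 - ½ = 3/2)
T = 3/2 ≈ 1.5000
w = 3742/585 (w = (1150 + 721)/(3/2 + 291) = 1871/(585/2) = 1871*(2/585) = 3742/585 ≈ 6.3966)
(q(50, 55) + 1272) + w = (29 + 1272) + 3742/585 = 1301 + 3742/585 = 764827/585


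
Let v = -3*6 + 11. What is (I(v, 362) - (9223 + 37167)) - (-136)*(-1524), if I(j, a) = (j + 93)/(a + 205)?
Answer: -143821732/567 ≈ -2.5365e+5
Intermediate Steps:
v = -7 (v = -18 + 11 = -7)
I(j, a) = (93 + j)/(205 + a)
(I(v, 362) - (9223 + 37167)) - (-136)*(-1524) = ((93 - 7)/(205 + 362) - (9223 + 37167)) - (-136)*(-1524) = (86/567 - 1*46390) - 1*207264 = ((1/567)*86 - 46390) - 207264 = (86/567 - 46390) - 207264 = -26303044/567 - 207264 = -143821732/567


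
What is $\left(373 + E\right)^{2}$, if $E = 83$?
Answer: $207936$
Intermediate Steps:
$\left(373 + E\right)^{2} = \left(373 + 83\right)^{2} = 456^{2} = 207936$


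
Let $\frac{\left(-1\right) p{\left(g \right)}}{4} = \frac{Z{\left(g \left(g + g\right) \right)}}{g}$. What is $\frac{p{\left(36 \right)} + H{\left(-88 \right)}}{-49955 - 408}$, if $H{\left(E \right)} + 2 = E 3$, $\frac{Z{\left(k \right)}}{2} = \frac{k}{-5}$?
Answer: $\frac{754}{251815} \approx 0.0029943$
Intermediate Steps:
$Z{\left(k \right)} = - \frac{2 k}{5}$ ($Z{\left(k \right)} = 2 \frac{k}{-5} = 2 k \left(- \frac{1}{5}\right) = 2 \left(- \frac{k}{5}\right) = - \frac{2 k}{5}$)
$H{\left(E \right)} = -2 + 3 E$ ($H{\left(E \right)} = -2 + E 3 = -2 + 3 E$)
$p{\left(g \right)} = \frac{16 g}{5}$ ($p{\left(g \right)} = - 4 \frac{\left(- \frac{2}{5}\right) g \left(g + g\right)}{g} = - 4 \frac{\left(- \frac{2}{5}\right) g 2 g}{g} = - 4 \frac{\left(- \frac{2}{5}\right) 2 g^{2}}{g} = - 4 \frac{\left(- \frac{4}{5}\right) g^{2}}{g} = - 4 \left(- \frac{4 g}{5}\right) = \frac{16 g}{5}$)
$\frac{p{\left(36 \right)} + H{\left(-88 \right)}}{-49955 - 408} = \frac{\frac{16}{5} \cdot 36 + \left(-2 + 3 \left(-88\right)\right)}{-49955 - 408} = \frac{\frac{576}{5} - 266}{-50363} = \left(\frac{576}{5} - 266\right) \left(- \frac{1}{50363}\right) = \left(- \frac{754}{5}\right) \left(- \frac{1}{50363}\right) = \frac{754}{251815}$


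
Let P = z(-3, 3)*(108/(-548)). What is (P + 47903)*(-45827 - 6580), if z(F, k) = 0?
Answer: -2510452521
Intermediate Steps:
P = 0 (P = 0*(108/(-548)) = 0*(108*(-1/548)) = 0*(-27/137) = 0)
(P + 47903)*(-45827 - 6580) = (0 + 47903)*(-45827 - 6580) = 47903*(-52407) = -2510452521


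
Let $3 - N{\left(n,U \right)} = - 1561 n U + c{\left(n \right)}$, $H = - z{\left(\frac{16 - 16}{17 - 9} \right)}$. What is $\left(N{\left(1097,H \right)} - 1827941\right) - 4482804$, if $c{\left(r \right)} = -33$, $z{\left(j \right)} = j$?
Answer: $-6310709$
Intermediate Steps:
$H = 0$ ($H = - \frac{16 - 16}{17 - 9} = - \frac{0}{8} = \left(-1\right) 0 = 0$)
$N{\left(n,U \right)} = 36 + 1561 U n$ ($N{\left(n,U \right)} = 3 - \left(- 1561 n U - 33\right) = 3 - \left(- 1561 U n - 33\right) = 3 - \left(-33 - 1561 U n\right) = 3 + \left(33 + 1561 U n\right) = 36 + 1561 U n$)
$\left(N{\left(1097,H \right)} - 1827941\right) - 4482804 = \left(\left(36 + 1561 \cdot 0 \cdot 1097\right) - 1827941\right) - 4482804 = \left(\left(36 + 0\right) - 1827941\right) - 4482804 = \left(36 - 1827941\right) - 4482804 = -1827905 - 4482804 = -6310709$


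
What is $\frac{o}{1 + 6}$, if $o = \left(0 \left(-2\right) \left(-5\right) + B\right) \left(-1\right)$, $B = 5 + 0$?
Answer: $- \frac{5}{7} \approx -0.71429$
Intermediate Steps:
$B = 5$
$o = -5$ ($o = \left(0 \left(-2\right) \left(-5\right) + 5\right) \left(-1\right) = \left(0 \left(-5\right) + 5\right) \left(-1\right) = \left(0 + 5\right) \left(-1\right) = 5 \left(-1\right) = -5$)
$\frac{o}{1 + 6} = \frac{1}{1 + 6} \left(-5\right) = \frac{1}{7} \left(-5\right) = - \frac{5}{7}$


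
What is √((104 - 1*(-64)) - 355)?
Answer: I*√187 ≈ 13.675*I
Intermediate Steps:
√((104 - 1*(-64)) - 355) = √((104 + 64) - 355) = √(168 - 355) = √(-187) = I*√187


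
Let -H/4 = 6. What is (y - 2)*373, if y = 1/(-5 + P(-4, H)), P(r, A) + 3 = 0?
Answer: -6341/8 ≈ -792.63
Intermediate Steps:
H = -24 (H = -4*6 = -24)
P(r, A) = -3 (P(r, A) = -3 + 0 = -3)
y = -1/8 (y = 1/(-5 - 3) = 1/(-8) = -1/8 ≈ -0.12500)
(y - 2)*373 = (-1/8 - 2)*373 = -17/8*373 = -6341/8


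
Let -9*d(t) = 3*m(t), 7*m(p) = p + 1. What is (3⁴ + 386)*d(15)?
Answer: -7472/21 ≈ -355.81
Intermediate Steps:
m(p) = ⅐ + p/7 (m(p) = (p + 1)/7 = (1 + p)/7 = ⅐ + p/7)
d(t) = -1/21 - t/21 (d(t) = -(⅐ + t/7)/3 = -(3/7 + 3*t/7)/9 = -1/21 - t/21)
(3⁴ + 386)*d(15) = (3⁴ + 386)*(-1/21 - 1/21*15) = (81 + 386)*(-1/21 - 5/7) = 467*(-16/21) = -7472/21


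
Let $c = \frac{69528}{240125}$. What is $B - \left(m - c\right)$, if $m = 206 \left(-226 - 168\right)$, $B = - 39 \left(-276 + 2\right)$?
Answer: $\frac{22055550778}{240125} \approx 91850.0$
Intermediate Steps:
$B = 10686$ ($B = \left(-39\right) \left(-274\right) = 10686$)
$c = \frac{69528}{240125}$ ($c = 69528 \cdot \frac{1}{240125} = \frac{69528}{240125} \approx 0.28955$)
$m = -81164$ ($m = 206 \left(-394\right) = -81164$)
$B - \left(m - c\right) = 10686 - \left(-81164 - \frac{69528}{240125}\right) = 10686 - - \frac{19489575028}{240125} = 10686 + \frac{19489575028}{240125} = \frac{22055550778}{240125}$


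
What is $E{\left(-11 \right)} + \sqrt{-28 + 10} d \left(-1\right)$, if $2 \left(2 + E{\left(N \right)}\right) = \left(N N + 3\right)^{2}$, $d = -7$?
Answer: $7686 + 21 i \sqrt{2} \approx 7686.0 + 29.698 i$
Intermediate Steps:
$E{\left(N \right)} = -2 + \frac{\left(3 + N^{2}\right)^{2}}{2}$ ($E{\left(N \right)} = -2 + \frac{\left(N N + 3\right)^{2}}{2} = -2 + \frac{\left(N^{2} + 3\right)^{2}}{2} = -2 + \frac{\left(3 + N^{2}\right)^{2}}{2}$)
$E{\left(-11 \right)} + \sqrt{-28 + 10} d \left(-1\right) = \left(-2 + \frac{\left(3 + \left(-11\right)^{2}\right)^{2}}{2}\right) + \sqrt{-28 + 10} \left(\left(-7\right) \left(-1\right)\right) = \left(-2 + \frac{\left(3 + 121\right)^{2}}{2}\right) + \sqrt{-18} \cdot 7 = \left(-2 + \frac{124^{2}}{2}\right) + 3 i \sqrt{2} \cdot 7 = \left(-2 + \frac{1}{2} \cdot 15376\right) + 21 i \sqrt{2} = \left(-2 + 7688\right) + 21 i \sqrt{2} = 7686 + 21 i \sqrt{2}$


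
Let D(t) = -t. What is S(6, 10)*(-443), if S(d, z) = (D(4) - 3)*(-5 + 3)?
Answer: -6202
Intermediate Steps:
S(d, z) = 14 (S(d, z) = (-1*4 - 3)*(-5 + 3) = (-4 - 3)*(-2) = -7*(-2) = 14)
S(6, 10)*(-443) = 14*(-443) = -6202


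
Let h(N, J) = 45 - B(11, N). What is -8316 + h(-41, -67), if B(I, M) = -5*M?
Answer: -8476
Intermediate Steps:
h(N, J) = 45 + 5*N (h(N, J) = 45 - (-5)*N = 45 + 5*N)
-8316 + h(-41, -67) = -8316 + (45 + 5*(-41)) = -8316 + (45 - 205) = -8316 - 160 = -8476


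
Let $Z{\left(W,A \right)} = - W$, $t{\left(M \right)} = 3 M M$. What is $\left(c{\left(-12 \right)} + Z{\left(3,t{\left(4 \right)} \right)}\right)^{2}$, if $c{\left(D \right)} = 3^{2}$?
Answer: $36$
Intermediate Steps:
$t{\left(M \right)} = 3 M^{2}$
$c{\left(D \right)} = 9$
$\left(c{\left(-12 \right)} + Z{\left(3,t{\left(4 \right)} \right)}\right)^{2} = \left(9 - 3\right)^{2} = 6^{2} = 36$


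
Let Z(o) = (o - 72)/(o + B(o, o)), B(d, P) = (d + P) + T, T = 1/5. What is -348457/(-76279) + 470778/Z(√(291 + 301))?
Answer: -2870201537342/15637195 - 36350787*√37/410 ≈ -7.2285e+5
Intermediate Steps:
T = ⅕ ≈ 0.20000
B(d, P) = ⅕ + P + d (B(d, P) = (d + P) + ⅕ = (P + d) + ⅕ = ⅕ + P + d)
Z(o) = (-72 + o)/(⅕ + 3*o) (Z(o) = (o - 72)/(o + (⅕ + o + o)) = (-72 + o)/(o + (⅕ + 2*o)) = (-72 + o)/(⅕ + 3*o))
-348457/(-76279) + 470778/Z(√(291 + 301)) = -348457/(-76279) + 470778/((5*(-72 + √(291 + 301))/(1 + 15*√(291 + 301)))) = -348457*(-1/76279) + 470778/((5*(-72 + √592)/(1 + 15*√592))) = 348457/76279 + 470778/((5*(-72 + 4*√37)/(1 + 15*(4*√37)))) = 348457/76279 + 470778/((5*(-72 + 4*√37)/(1 + 60*√37))) = 348457/76279 + 470778*((1 + 60*√37)/(5*(-72 + 4*√37))) = 348457/76279 + 470778*(1 + 60*√37)/(5*(-72 + 4*√37))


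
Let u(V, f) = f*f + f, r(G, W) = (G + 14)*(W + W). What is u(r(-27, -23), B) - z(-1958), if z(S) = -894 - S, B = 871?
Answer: 758448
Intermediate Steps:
r(G, W) = 2*W*(14 + G) (r(G, W) = (14 + G)*(2*W) = 2*W*(14 + G))
u(V, f) = f + f**2 (u(V, f) = f**2 + f = f + f**2)
u(r(-27, -23), B) - z(-1958) = 871*(1 + 871) - (-894 - 1*(-1958)) = 871*872 - (-894 + 1958) = 759512 - 1*1064 = 759512 - 1064 = 758448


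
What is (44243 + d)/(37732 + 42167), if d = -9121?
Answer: 35122/79899 ≈ 0.43958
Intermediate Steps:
(44243 + d)/(37732 + 42167) = (44243 - 9121)/(37732 + 42167) = 35122/79899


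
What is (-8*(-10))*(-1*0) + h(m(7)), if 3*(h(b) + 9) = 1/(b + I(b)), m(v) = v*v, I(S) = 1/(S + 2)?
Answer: -22483/2500 ≈ -8.9932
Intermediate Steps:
I(S) = 1/(2 + S)
m(v) = v²
h(b) = -9 + 1/(3*(b + 1/(2 + b)))
(-8*(-10))*(-1*0) + h(m(7)) = (-8*(-10))*(-1*0) + (-27 - (-1 + 27*7²)*(2 + 7²))/(3*(1 + 7²*(2 + 7²))) = 80*0 + (-27 - (-1 + 27*49)*(2 + 49))/(3*(1 + 49*(2 + 49))) = 0 + (-27 - 1*(-1 + 1323)*51)/(3*(1 + 49*51)) = 0 + (-27 - 1*1322*51)/(3*(1 + 2499)) = 0 + (⅓)*(-27 - 67422)/2500 = 0 + (⅓)*(1/2500)*(-67449) = 0 - 22483/2500 = -22483/2500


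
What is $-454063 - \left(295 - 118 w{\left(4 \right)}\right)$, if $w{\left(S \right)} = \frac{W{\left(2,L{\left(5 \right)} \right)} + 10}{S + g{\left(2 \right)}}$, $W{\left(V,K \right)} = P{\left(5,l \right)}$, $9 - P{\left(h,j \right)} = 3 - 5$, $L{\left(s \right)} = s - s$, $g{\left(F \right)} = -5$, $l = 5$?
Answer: $-456836$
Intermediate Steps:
$L{\left(s \right)} = 0$
$P{\left(h,j \right)} = 11$ ($P{\left(h,j \right)} = 9 - \left(3 - 5\right) = 9 - -2 = 9 + 2 = 11$)
$W{\left(V,K \right)} = 11$
$w{\left(S \right)} = \frac{21}{-5 + S}$ ($w{\left(S \right)} = \frac{11 + 10}{S - 5} = \frac{21}{-5 + S}$)
$-454063 - \left(295 - 118 w{\left(4 \right)}\right) = -454063 - \left(295 - 118 \frac{21}{-5 + 4}\right) = -454063 - \left(295 - 118 \frac{21}{-1}\right) = -454063 - \left(295 - 118 \cdot 21 \left(-1\right)\right) = -454063 - \left(295 - -2478\right) = -454063 - \left(295 + 2478\right) = -454063 - 2773 = -456836$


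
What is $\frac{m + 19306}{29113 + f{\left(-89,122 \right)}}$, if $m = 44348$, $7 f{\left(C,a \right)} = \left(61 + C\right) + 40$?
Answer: $\frac{445578}{203803} \approx 2.1863$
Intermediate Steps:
$f{\left(C,a \right)} = \frac{101}{7} + \frac{C}{7}$ ($f{\left(C,a \right)} = \frac{\left(61 + C\right) + 40}{7} = \frac{101 + C}{7} = \frac{101}{7} + \frac{C}{7}$)
$\frac{m + 19306}{29113 + f{\left(-89,122 \right)}} = \frac{44348 + 19306}{29113 + \left(\frac{101}{7} + \frac{1}{7} \left(-89\right)\right)} = \frac{63654}{29113 + \left(\frac{101}{7} - \frac{89}{7}\right)} = \frac{63654}{29113 + \frac{12}{7}} = \frac{63654}{\frac{203803}{7}} = 63654 \cdot \frac{7}{203803} = \frac{445578}{203803}$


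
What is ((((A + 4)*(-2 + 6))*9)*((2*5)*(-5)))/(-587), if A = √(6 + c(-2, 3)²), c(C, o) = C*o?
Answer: 7200/587 + 1800*√42/587 ≈ 32.139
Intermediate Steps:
A = √42 (A = √(6 + (-2*3)²) = √(6 + (-6)²) = √(6 + 36) = √42 ≈ 6.4807)
((((A + 4)*(-2 + 6))*9)*((2*5)*(-5)))/(-587) = ((((√42 + 4)*(-2 + 6))*9)*((2*5)*(-5)))/(-587) = ((((4 + √42)*4)*9)*(10*(-5)))*(-1/587) = (((16 + 4*√42)*9)*(-50))*(-1/587) = ((144 + 36*√42)*(-50))*(-1/587) = (-7200 - 1800*√42)*(-1/587) = 7200/587 + 1800*√42/587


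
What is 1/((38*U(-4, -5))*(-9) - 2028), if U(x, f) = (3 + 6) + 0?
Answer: -1/5106 ≈ -0.00019585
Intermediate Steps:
U(x, f) = 9 (U(x, f) = 9 + 0 = 9)
1/((38*U(-4, -5))*(-9) - 2028) = 1/((38*9)*(-9) - 2028) = 1/(342*(-9) - 2028) = 1/(-3078 - 2028) = 1/(-5106) = -1/5106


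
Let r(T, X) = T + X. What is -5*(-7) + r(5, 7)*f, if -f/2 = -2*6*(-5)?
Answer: -1405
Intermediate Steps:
f = -120 (f = -2*(-2*6)*(-5) = -(-24)*(-5) = -2*60 = -120)
-5*(-7) + r(5, 7)*f = -5*(-7) + (5 + 7)*(-120) = 35 + 12*(-120) = 35 - 1440 = -1405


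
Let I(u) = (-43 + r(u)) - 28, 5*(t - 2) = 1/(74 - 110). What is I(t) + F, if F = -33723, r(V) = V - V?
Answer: -33794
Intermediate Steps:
r(V) = 0
t = 359/180 (t = 2 + 1/(5*(74 - 110)) = 2 + (⅕)/(-36) = 2 + (⅕)*(-1/36) = 2 - 1/180 = 359/180 ≈ 1.9944)
I(u) = -71 (I(u) = (-43 + 0) - 28 = -43 - 28 = -71)
I(t) + F = -71 - 33723 = -33794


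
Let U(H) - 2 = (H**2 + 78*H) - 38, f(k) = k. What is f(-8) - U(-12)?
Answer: 820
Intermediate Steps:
U(H) = -36 + H**2 + 78*H (U(H) = 2 + ((H**2 + 78*H) - 38) = 2 + (-38 + H**2 + 78*H) = -36 + H**2 + 78*H)
f(-8) - U(-12) = -8 - (-36 + (-12)**2 + 78*(-12)) = -8 - (-36 + 144 - 936) = -8 - 1*(-828) = -8 + 828 = 820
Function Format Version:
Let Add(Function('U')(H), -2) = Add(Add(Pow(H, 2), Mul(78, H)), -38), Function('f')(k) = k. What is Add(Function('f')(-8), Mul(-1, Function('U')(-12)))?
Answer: 820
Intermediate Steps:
Function('U')(H) = Add(-36, Pow(H, 2), Mul(78, H)) (Function('U')(H) = Add(2, Add(Add(Pow(H, 2), Mul(78, H)), -38)) = Add(2, Add(-38, Pow(H, 2), Mul(78, H))) = Add(-36, Pow(H, 2), Mul(78, H)))
Add(Function('f')(-8), Mul(-1, Function('U')(-12))) = Add(-8, Mul(-1, Add(-36, Pow(-12, 2), Mul(78, -12)))) = Add(-8, Mul(-1, Add(-36, 144, -936))) = Add(-8, Mul(-1, -828)) = Add(-8, 828) = 820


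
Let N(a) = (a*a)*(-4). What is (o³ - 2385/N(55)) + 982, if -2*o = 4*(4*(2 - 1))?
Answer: 1137877/2420 ≈ 470.20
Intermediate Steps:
N(a) = -4*a² (N(a) = a²*(-4) = -4*a²)
o = -8 (o = -2*4*(2 - 1) = -2*4*1 = -2*4 = -½*16 = -8)
(o³ - 2385/N(55)) + 982 = ((-8)³ - 2385/((-4*55²))) + 982 = (-512 - 2385/((-4*3025))) + 982 = (-512 - 2385/(-12100)) + 982 = (-512 - 2385*(-1/12100)) + 982 = (-512 + 477/2420) + 982 = -1238563/2420 + 982 = 1137877/2420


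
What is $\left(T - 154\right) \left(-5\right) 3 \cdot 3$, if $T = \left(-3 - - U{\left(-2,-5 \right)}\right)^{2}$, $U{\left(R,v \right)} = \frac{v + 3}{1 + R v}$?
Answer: $\frac{783405}{121} \approx 6474.4$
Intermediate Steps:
$U{\left(R,v \right)} = \frac{3 + v}{1 + R v}$
$T = \frac{1225}{121}$ ($T = \left(-3 + \left(\frac{3 - 5}{1 - -10} - 0\right)\right)^{2} = \left(-3 + \left(\frac{1}{1 + 10} \left(-2\right) + 0\right)\right)^{2} = \left(-3 + \left(\frac{1}{11} \left(-2\right) + 0\right)\right)^{2} = \left(-3 + \left(- \frac{2}{11} + 0\right)\right)^{2} = \left(-3 - \frac{2}{11}\right)^{2} = \left(- \frac{35}{11}\right)^{2} = \frac{1225}{121} \approx 10.124$)
$\left(T - 154\right) \left(-5\right) 3 \cdot 3 = \left(\frac{1225}{121} - 154\right) \left(-5\right) 3 \cdot 3 = - \frac{17409 \left(\left(-15\right) 3\right)}{121} = \left(- \frac{17409}{121}\right) \left(-45\right) = \frac{783405}{121}$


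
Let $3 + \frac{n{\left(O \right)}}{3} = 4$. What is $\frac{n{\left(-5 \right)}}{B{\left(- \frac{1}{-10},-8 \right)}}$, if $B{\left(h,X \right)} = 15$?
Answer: $\frac{1}{5} \approx 0.2$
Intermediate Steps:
$n{\left(O \right)} = 3$ ($n{\left(O \right)} = -9 + 3 \cdot 4 = -9 + 12 = 3$)
$\frac{n{\left(-5 \right)}}{B{\left(- \frac{1}{-10},-8 \right)}} = \frac{3}{15} = 3 \cdot \frac{1}{15} = \frac{1}{5}$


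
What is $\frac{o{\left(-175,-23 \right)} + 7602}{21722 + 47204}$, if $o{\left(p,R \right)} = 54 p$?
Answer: $- \frac{84}{3133} \approx -0.026811$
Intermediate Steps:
$\frac{o{\left(-175,-23 \right)} + 7602}{21722 + 47204} = \frac{54 \left(-175\right) + 7602}{21722 + 47204} = \frac{-9450 + 7602}{68926} = \left(-1848\right) \frac{1}{68926} = - \frac{84}{3133}$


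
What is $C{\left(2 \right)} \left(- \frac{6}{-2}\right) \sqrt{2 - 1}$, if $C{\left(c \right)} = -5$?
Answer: $-15$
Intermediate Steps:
$C{\left(2 \right)} \left(- \frac{6}{-2}\right) \sqrt{2 - 1} = - 5 \left(- \frac{6}{-2}\right) \sqrt{2 - 1} = - 5 \left(\left(-6\right) \left(- \frac{1}{2}\right)\right) \sqrt{1} = \left(-5\right) 3 \cdot 1 = \left(-15\right) 1 = -15$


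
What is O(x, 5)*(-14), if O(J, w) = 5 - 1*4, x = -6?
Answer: -14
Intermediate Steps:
O(J, w) = 1 (O(J, w) = 5 - 4 = 1)
O(x, 5)*(-14) = 1*(-14) = -14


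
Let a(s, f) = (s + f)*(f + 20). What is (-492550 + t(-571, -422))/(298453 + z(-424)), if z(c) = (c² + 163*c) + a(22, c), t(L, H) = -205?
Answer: -98551/114305 ≈ -0.86218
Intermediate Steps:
a(s, f) = (20 + f)*(f + s) (a(s, f) = (f + s)*(20 + f) = (20 + f)*(f + s))
z(c) = 440 + 2*c² + 205*c (z(c) = (c² + 163*c) + (c² + 20*c + 20*22 + c*22) = (c² + 163*c) + (c² + 20*c + 440 + 22*c) = (c² + 163*c) + (440 + c² + 42*c) = 440 + 2*c² + 205*c)
(-492550 + t(-571, -422))/(298453 + z(-424)) = (-492550 - 205)/(298453 + (440 + 2*(-424)² + 205*(-424))) = -492755/(298453 + (440 + 2*179776 - 86920)) = -492755/(298453 + (440 + 359552 - 86920)) = -492755/(298453 + 273072) = -492755/571525 = -492755*1/571525 = -98551/114305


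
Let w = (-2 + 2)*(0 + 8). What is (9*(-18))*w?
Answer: 0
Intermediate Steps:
w = 0 (w = 0*8 = 0)
(9*(-18))*w = (9*(-18))*0 = -162*0 = 0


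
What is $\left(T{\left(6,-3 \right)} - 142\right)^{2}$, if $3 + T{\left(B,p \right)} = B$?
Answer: $19321$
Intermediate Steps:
$T{\left(B,p \right)} = -3 + B$
$\left(T{\left(6,-3 \right)} - 142\right)^{2} = \left(\left(-3 + 6\right) - 142\right)^{2} = \left(3 - 142\right)^{2} = \left(-139\right)^{2} = 19321$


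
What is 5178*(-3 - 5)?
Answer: -41424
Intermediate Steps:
5178*(-3 - 5) = 5178*(-8) = -41424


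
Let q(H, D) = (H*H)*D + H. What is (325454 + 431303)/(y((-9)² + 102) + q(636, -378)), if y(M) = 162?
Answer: -756757/152898690 ≈ -0.0049494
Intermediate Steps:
q(H, D) = H + D*H² (q(H, D) = H²*D + H = D*H² + H = H + D*H²)
(325454 + 431303)/(y((-9)² + 102) + q(636, -378)) = (325454 + 431303)/(162 + 636*(1 - 378*636)) = 756757/(162 + 636*(1 - 240408)) = 756757/(162 + 636*(-240407)) = 756757/(162 - 152898852) = 756757/(-152898690) = 756757*(-1/152898690) = -756757/152898690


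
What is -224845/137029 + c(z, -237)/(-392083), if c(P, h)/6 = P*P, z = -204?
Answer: -122373495319/53726741407 ≈ -2.2777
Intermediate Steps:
c(P, h) = 6*P**2 (c(P, h) = 6*(P*P) = 6*P**2)
-224845/137029 + c(z, -237)/(-392083) = -224845/137029 + (6*(-204)**2)/(-392083) = -224845*1/137029 + (6*41616)*(-1/392083) = -224845/137029 + 249696*(-1/392083) = -224845/137029 - 249696/392083 = -122373495319/53726741407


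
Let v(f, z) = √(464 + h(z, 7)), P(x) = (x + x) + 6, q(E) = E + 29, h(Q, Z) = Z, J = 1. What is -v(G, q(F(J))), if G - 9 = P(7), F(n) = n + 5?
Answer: -√471 ≈ -21.703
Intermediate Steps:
F(n) = 5 + n
q(E) = 29 + E
P(x) = 6 + 2*x (P(x) = 2*x + 6 = 6 + 2*x)
G = 29 (G = 9 + (6 + 2*7) = 9 + (6 + 14) = 9 + 20 = 29)
v(f, z) = √471 (v(f, z) = √(464 + 7) = √471)
-v(G, q(F(J))) = -√471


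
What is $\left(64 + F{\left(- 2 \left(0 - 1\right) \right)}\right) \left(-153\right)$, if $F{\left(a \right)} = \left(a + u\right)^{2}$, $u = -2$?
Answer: $-9792$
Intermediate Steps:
$F{\left(a \right)} = \left(-2 + a\right)^{2}$ ($F{\left(a \right)} = \left(a - 2\right)^{2} = \left(-2 + a\right)^{2}$)
$\left(64 + F{\left(- 2 \left(0 - 1\right) \right)}\right) \left(-153\right) = \left(64 + \left(-2 - 2 \left(0 - 1\right)\right)^{2}\right) \left(-153\right) = \left(64 + \left(-2 - -2\right)^{2}\right) \left(-153\right) = \left(64 + \left(-2 + 2\right)^{2}\right) \left(-153\right) = \left(64 + 0^{2}\right) \left(-153\right) = \left(64 + 0\right) \left(-153\right) = 64 \left(-153\right) = -9792$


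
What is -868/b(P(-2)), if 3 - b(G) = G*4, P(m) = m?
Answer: -868/11 ≈ -78.909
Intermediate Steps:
b(G) = 3 - 4*G (b(G) = 3 - G*4 = 3 - 4*G)
-868/b(P(-2)) = -868/(3 - 4*(-2)) = -868/(3 + 8) = -868/11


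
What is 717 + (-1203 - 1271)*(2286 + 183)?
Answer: -6107589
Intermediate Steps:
717 + (-1203 - 1271)*(2286 + 183) = 717 - 2474*2469 = 717 - 6108306 = -6107589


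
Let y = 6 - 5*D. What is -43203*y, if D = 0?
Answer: -259218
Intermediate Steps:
y = 6 (y = 6 - 5*0 = 6 + 0 = 6)
-43203*y = -43203*6 = -259218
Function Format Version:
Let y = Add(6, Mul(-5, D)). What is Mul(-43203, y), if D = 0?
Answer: -259218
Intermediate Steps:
y = 6 (y = Add(6, Mul(-5, 0)) = Add(6, 0) = 6)
Mul(-43203, y) = Mul(-43203, 6) = -259218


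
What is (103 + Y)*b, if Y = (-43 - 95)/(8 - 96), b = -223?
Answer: -1026023/44 ≈ -23319.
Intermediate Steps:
Y = 69/44 (Y = -138/(-88) = -138*(-1/88) = 69/44 ≈ 1.5682)
(103 + Y)*b = (103 + 69/44)*(-223) = (4601/44)*(-223) = -1026023/44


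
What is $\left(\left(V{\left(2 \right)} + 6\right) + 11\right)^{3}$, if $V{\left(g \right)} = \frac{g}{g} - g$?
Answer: $4096$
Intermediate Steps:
$V{\left(g \right)} = 1 - g$
$\left(\left(V{\left(2 \right)} + 6\right) + 11\right)^{3} = \left(\left(\left(1 - 2\right) + 6\right) + 11\right)^{3} = \left(\left(-1 + 6\right) + 11\right)^{3} = \left(5 + 11\right)^{3} = 16^{3} = 4096$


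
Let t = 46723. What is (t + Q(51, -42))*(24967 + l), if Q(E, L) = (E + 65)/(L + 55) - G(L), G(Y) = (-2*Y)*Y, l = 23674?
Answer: 31781007939/13 ≈ 2.4447e+9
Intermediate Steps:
G(Y) = -2*Y**2
Q(E, L) = 2*L**2 + (65 + E)/(55 + L) (Q(E, L) = (E + 65)/(L + 55) - (-2)*L**2 = (65 + E)/(55 + L) + 2*L**2 = 2*L**2 + (65 + E)/(55 + L))
(t + Q(51, -42))*(24967 + l) = (46723 + (65 + 51 + 2*(-42)**3 + 110*(-42)**2)/(55 - 42))*(24967 + 23674) = (46723 + (65 + 51 + 2*(-74088) + 110*1764)/13)*48641 = (46723 + (65 + 51 - 148176 + 194040)/13)*48641 = (46723 + (1/13)*45980)*48641 = (46723 + 45980/13)*48641 = (653379/13)*48641 = 31781007939/13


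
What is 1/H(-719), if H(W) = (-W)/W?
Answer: -1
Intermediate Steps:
H(W) = -1
1/H(-719) = 1/(-1) = -1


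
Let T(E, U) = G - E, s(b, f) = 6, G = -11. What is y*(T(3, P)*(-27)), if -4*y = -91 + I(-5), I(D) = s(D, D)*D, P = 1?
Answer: 22869/2 ≈ 11435.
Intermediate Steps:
I(D) = 6*D
T(E, U) = -11 - E
y = 121/4 (y = -(-91 + 6*(-5))/4 = -(-91 - 30)/4 = -¼*(-121) = 121/4 ≈ 30.250)
y*(T(3, P)*(-27)) = 121*((-11 - 1*3)*(-27))/4 = 121*((-11 - 3)*(-27))/4 = 121*(-14*(-27))/4 = (121/4)*378 = 22869/2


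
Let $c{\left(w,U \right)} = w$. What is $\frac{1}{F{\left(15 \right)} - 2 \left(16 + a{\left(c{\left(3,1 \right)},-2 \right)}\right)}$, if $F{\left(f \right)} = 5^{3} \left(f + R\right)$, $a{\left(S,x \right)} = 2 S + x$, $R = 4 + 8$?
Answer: $\frac{1}{3335} \approx 0.00029985$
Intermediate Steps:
$R = 12$
$a{\left(S,x \right)} = x + 2 S$
$F{\left(f \right)} = 1500 + 125 f$ ($F{\left(f \right)} = 5^{3} \left(f + 12\right) = 125 \left(12 + f\right) = 1500 + 125 f$)
$\frac{1}{F{\left(15 \right)} - 2 \left(16 + a{\left(c{\left(3,1 \right)},-2 \right)}\right)} = \frac{1}{\left(1500 + 125 \cdot 15\right) - 2 \left(16 + \left(-2 + 2 \cdot 3\right)\right)} = \frac{1}{\left(1500 + 1875\right) - 2 \left(16 + \left(-2 + 6\right)\right)} = \frac{1}{3375 - 2 \left(16 + 4\right)} = \frac{1}{3375 - 40} = \frac{1}{3335}$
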